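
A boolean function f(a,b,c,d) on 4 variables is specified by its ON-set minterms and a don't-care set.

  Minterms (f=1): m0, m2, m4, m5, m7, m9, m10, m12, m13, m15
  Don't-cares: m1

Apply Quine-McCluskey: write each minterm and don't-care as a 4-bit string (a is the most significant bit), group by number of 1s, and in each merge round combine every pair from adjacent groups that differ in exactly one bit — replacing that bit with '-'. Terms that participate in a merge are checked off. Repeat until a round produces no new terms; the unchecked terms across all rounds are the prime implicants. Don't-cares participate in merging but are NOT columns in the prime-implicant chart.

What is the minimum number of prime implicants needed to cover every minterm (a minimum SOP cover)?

5

size-2^0 implicants → 0000(✓)  0001(✓)  0010(✓)  0100(✓)  0101(✓)  0111(✓)  1001(✓)  1010(✓)  1100(✓)  1101(✓)  1111(✓)
size-2^1 implicants → -001(✓)  -010  -100(✓)  -101(✓)  -111(✓)  0-00(✓)  0-01(✓)  00-0  000-(✓)  01-1(✓)  010-(✓)  1-01(✓)  11-1(✓)  110-(✓)
size-2^2 implicants → --01  -1-1  -10-  0-0-
Unchecked terms (primes): --01, -010, -1-1, -10-, 0-0-, 00-0
Minterm coverage:
  m0 ⊆ 0-0-,00-0
  m2 ⊆ -010,00-0
  m4 ⊆ -10-,0-0-
  m5 ⊆ --01,-1-1,-10-,0-0-
  m7 ⊆ -1-1 [E]
  m9 ⊆ --01 [E]
  m10 ⊆ -010 [E]
  m12 ⊆ -10- [E]
  m13 ⊆ --01,-1-1,-10-
  m15 ⊆ -1-1 [E]
E = {--01, -010, -1-1, -10-}
Petrick residual → 0-0-
Cover = c'd + b'cd' + bd + bc' + a'c'  |cover|=5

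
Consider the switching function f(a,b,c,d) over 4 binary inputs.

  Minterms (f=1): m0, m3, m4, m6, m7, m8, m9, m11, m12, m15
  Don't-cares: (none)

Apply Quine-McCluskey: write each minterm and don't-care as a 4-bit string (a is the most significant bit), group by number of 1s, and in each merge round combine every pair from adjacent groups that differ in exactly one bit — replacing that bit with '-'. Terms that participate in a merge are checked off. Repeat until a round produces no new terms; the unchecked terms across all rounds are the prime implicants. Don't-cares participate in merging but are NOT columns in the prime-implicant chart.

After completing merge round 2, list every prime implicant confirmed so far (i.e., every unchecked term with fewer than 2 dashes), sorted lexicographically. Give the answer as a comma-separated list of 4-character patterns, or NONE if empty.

01-0, 011-, 10-1, 100-

[col 0] 0000*, 0011*, 0100*, 0110*, 0111*, 1000*, 1001*, 1011*, 1100*, 1111*
[col 1] -000*, -011*, -100*, -111*, 0-00*, 0-11*, 01-0, 011-, 1-00*, 1-11*, 10-1, 100-
[col 2] --00, --11
Prime implicants: --00, --11, 01-0, 011-, 10-1, 100-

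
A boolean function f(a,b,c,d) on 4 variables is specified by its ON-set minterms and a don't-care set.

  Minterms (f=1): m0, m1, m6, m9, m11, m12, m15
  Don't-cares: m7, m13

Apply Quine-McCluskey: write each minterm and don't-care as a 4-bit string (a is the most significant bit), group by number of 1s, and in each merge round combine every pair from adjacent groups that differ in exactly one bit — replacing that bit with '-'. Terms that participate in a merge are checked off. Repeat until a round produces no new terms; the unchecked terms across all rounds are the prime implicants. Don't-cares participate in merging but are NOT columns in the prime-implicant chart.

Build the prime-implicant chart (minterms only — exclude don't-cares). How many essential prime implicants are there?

4

size-2^0 implicants → 0000(✓)  0001(✓)  0110(✓)  0111(✓)  1001(✓)  1011(✓)  1100(✓)  1101(✓)  1111(✓)
size-2^1 implicants → -001  -111  000-  011-  1-01(✓)  1-11(✓)  10-1(✓)  11-1(✓)  110-
size-2^2 implicants → 1--1
Unchecked terms (primes): -001, -111, 000-, 011-, 1--1, 110-
Minterm coverage:
  m0 ⊆ 000- [E]
  m1 ⊆ -001,000-
  m6 ⊆ 011- [E]
  m9 ⊆ -001,1--1
  m11 ⊆ 1--1 [E]
  m12 ⊆ 110- [E]
  m15 ⊆ -111,1--1
E = {000-, 011-, 1--1, 110-}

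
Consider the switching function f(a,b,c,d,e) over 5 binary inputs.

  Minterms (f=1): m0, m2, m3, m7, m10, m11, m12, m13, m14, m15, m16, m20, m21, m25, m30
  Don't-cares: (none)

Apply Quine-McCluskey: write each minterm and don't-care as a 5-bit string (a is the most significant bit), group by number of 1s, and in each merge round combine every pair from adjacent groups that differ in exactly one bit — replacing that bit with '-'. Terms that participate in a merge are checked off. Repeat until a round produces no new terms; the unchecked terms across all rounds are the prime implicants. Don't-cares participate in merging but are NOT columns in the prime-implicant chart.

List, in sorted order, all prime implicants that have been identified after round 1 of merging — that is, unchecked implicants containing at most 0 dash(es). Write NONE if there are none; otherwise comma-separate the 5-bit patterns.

size-2^0 implicants → 00000(✓)  00010(✓)  00011(✓)  00111(✓)  01010(✓)  01011(✓)  01100(✓)  01101(✓)  01110(✓)  01111(✓)  10000(✓)  10100(✓)  10101(✓)  11001  11110(✓)
size-2^1 implicants → -0000  -1110  0-010(✓)  0-011(✓)  0-111(✓)  00-11(✓)  000-0  0001-(✓)  01-10(✓)  01-11(✓)  0101-(✓)  011-0(✓)  011-1(✓)  0110-(✓)  0111-(✓)  10-00  1010-
size-2^2 implicants → 0--11  0-01-  01-1-  011--
Unchecked terms (primes): -0000, -1110, 0--11, 0-01-, 000-0, 01-1-, 011--, 10-00, 1010-, 11001

11001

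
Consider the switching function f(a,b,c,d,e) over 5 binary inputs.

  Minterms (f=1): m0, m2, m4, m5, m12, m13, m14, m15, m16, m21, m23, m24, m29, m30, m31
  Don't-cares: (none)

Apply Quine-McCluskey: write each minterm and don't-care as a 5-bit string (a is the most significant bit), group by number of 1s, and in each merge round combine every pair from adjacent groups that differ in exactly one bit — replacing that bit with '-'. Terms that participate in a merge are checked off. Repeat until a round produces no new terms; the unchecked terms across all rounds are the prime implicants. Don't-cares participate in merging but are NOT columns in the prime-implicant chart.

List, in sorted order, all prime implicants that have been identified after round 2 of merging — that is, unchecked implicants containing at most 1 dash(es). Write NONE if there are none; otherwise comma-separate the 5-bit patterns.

-0000, 00-00, 000-0, 1-000

size-2^0 implicants → 00000(✓)  00010(✓)  00100(✓)  00101(✓)  01100(✓)  01101(✓)  01110(✓)  01111(✓)  10000(✓)  10101(✓)  10111(✓)  11000(✓)  11101(✓)  11110(✓)  11111(✓)
size-2^1 implicants → -0000  -0101(✓)  -1101(✓)  -1110(✓)  -1111(✓)  0-100(✓)  0-101(✓)  00-00  000-0  0010-(✓)  011-0(✓)  011-1(✓)  0110-(✓)  0111-(✓)  1-000  1-101(✓)  1-111(✓)  101-1(✓)  111-1(✓)  1111-(✓)
size-2^2 implicants → --101  -11-1  -111-  0-10-  011--  1-1-1
Unchecked terms (primes): --101, -0000, -11-1, -111-, 0-10-, 00-00, 000-0, 011--, 1-000, 1-1-1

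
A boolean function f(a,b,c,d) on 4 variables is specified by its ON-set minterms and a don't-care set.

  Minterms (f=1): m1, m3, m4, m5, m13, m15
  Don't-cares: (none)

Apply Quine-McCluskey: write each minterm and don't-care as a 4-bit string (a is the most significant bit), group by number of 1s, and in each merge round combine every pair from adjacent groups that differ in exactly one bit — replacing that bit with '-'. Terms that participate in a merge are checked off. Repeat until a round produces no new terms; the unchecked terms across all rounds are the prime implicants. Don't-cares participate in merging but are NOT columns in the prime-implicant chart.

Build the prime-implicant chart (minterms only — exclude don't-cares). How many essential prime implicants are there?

[col 0] 0001*, 0011*, 0100*, 0101*, 1101*, 1111*
[col 1] -101, 0-01, 00-1, 010-, 11-1
Prime implicants: -101, 0-01, 00-1, 010-, 11-1
PI chart (minterm → PIs covering it):
  1 | 0-01,00-1
  3 | 00-1  (sole → essential)
  4 | 010-  (sole → essential)
  5 | -101,0-01,010-
  13 | -101,11-1
  15 | 11-1  (sole → essential)
Essential prime implicants: 00-1, 010-, 11-1

3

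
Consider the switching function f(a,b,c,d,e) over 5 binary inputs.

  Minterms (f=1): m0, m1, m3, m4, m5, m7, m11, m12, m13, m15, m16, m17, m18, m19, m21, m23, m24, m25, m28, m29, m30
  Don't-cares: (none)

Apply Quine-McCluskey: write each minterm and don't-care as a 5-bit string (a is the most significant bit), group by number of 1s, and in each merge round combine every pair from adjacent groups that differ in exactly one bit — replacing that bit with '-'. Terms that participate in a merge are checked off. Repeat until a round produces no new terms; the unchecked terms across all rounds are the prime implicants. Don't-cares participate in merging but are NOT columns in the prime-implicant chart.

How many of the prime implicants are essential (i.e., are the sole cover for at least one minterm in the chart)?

Round 0: 00000✓ 00001✓ 00011✓ 00100✓ 00101✓ 00111✓ 01011✓ 01100✓ 01101✓ 01111✓ 10000✓ 10001✓ 10010✓ 10011✓ 10101✓ 10111✓ 11000✓ 11001✓ 11100✓ 11101✓ 11110✓
Round 1: -0000✓ -0001✓ -0011✓ -0101✓ -0111✓ -1100✓ -1101✓ 0-011✓ 0-100✓ 0-101✓ 0-111✓ 00-00✓ 00-01✓ 00-11✓ 000-1✓ 0000-✓ 001-1✓ 0010-✓ 01-11✓ 011-1✓ 0110-✓ 1-000✓ 1-001✓ 1-101✓ 10-01✓ 10-11✓ 100-0✓ 100-1✓ 1000-✓ 1001-✓ 101-1✓ 11-00✓ 11-01✓ 1100-✓ 111-0 1110-✓
Round 2: --101 -0-01✓ -0-11✓ -00-1✓ -000- -01-1✓ -110- 0--11 0-1-1 0-10- 00--1✓ 00-0- 1--01 1-00- 10--1✓ 100-- 11-0-
Round 3: -0--1
PIs = {--101, -0--1, -000-, -110-, 0--11, 0-1-1, 0-10-, 00-0-, 1--01, 1-00-, 100--, 11-0-, 111-0}
Coverage chart:
  m0: -000-,00-0-
  m1: -0--1,-000-,00-0-
  m3: -0--1,0--11
  m4: 0-10-,00-0-
  m5: --101,-0--1,0-1-1,0-10-,00-0-
  m7: -0--1,0--11,0-1-1
  m11: 0--11 ←essential
  m12: -110-,0-10-
  m13: --101,-110-,0-1-1,0-10-
  m15: 0--11,0-1-1
  m16: -000-,1-00-,100--
  m17: -0--1,-000-,1--01,1-00-,100--
  m18: 100-- ←essential
  m19: -0--1,100--
  m21: --101,-0--1,1--01
  m23: -0--1 ←essential
  m24: 1-00-,11-0-
  m25: 1--01,1-00-,11-0-
  m28: -110-,11-0-,111-0
  m29: --101,-110-,1--01,11-0-
  m30: 111-0 ←essential
Essential: -0--1, 0--11, 100--, 111-0

4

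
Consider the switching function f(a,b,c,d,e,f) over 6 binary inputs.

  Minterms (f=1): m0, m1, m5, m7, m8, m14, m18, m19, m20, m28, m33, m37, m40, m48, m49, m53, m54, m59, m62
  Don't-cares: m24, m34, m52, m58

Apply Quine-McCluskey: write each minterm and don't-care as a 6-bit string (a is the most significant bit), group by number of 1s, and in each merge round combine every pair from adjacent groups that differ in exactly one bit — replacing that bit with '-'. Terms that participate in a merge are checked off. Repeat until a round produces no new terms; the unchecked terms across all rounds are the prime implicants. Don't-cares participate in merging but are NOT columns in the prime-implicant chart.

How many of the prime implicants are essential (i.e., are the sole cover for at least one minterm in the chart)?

6

[col 0] 000000*, 000001*, 000101*, 000111*, 001000*, 001110, 010010*, 010011*, 010100*, 011000*, 011100*, 100001*, 100010, 100101*, 101000*, 110000*, 110001*, 110100*, 110101*, 110110*, 111010*, 111011*, 111110*
[col 1] -00001*, -00101*, -01000, -10100, 0-1000, 00-000, 000-01*, 00000-, 0001-1, 01-100, 01001-, 011-00, 1-0001*, 1-0101*, 100-01*, 11-110, 110-00*, 110-01*, 11000-*, 1101-0, 11010-*, 111-10, 11101-
[col 2] -00-01, 1-0-01, 110-0-
Prime implicants: -00-01, -01000, -10100, 0-1000, 00-000, 00000-, 0001-1, 001110, 01-100, 01001-, 011-00, 1-0-01, 100010, 11-110, 110-0-, 1101-0, 111-10, 11101-
PI chart (minterm → PIs covering it):
  0 | 00-000,00000-
  1 | -00-01,00000-
  5 | -00-01,0001-1
  7 | 0001-1  (sole → essential)
  8 | -01000,0-1000,00-000
  14 | 001110  (sole → essential)
  18 | 01001-  (sole → essential)
  19 | 01001-  (sole → essential)
  20 | -10100,01-100
  28 | 01-100,011-00
  33 | -00-01,1-0-01
  37 | -00-01,1-0-01
  40 | -01000  (sole → essential)
  48 | 110-0-  (sole → essential)
  49 | 1-0-01,110-0-
  53 | 1-0-01,110-0-
  54 | 11-110,1101-0
  59 | 11101-  (sole → essential)
  62 | 11-110,111-10
Essential prime implicants: -01000, 0001-1, 001110, 01001-, 110-0-, 11101-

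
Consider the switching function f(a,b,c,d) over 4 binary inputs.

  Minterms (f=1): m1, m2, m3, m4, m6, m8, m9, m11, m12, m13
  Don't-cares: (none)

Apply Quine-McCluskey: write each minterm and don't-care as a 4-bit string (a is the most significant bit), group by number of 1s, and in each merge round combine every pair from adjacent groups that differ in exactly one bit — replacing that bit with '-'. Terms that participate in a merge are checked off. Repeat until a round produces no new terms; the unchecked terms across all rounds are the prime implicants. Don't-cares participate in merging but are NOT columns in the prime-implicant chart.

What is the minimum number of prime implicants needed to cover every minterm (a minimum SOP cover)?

4

Round 0: 0001✓ 0010✓ 0011✓ 0100✓ 0110✓ 1000✓ 1001✓ 1011✓ 1100✓ 1101✓
Round 1: -001✓ -011✓ -100 0-10 00-1✓ 001- 01-0 1-00✓ 1-01✓ 10-1✓ 100-✓ 110-✓
Round 2: -0-1 1-0-
PIs = {-0-1, -100, 0-10, 001-, 01-0, 1-0-}
Coverage chart:
  m1: -0-1 ←essential
  m2: 0-10,001-
  m3: -0-1,001-
  m4: -100,01-0
  m6: 0-10,01-0
  m8: 1-0- ←essential
  m9: -0-1,1-0-
  m11: -0-1 ←essential
  m12: -100,1-0-
  m13: 1-0- ←essential
Essential: -0-1, 1-0-
Petrick residual → -100, 0-10
Min cover (4 terms): b'd + bc'd' + a'cd' + ac'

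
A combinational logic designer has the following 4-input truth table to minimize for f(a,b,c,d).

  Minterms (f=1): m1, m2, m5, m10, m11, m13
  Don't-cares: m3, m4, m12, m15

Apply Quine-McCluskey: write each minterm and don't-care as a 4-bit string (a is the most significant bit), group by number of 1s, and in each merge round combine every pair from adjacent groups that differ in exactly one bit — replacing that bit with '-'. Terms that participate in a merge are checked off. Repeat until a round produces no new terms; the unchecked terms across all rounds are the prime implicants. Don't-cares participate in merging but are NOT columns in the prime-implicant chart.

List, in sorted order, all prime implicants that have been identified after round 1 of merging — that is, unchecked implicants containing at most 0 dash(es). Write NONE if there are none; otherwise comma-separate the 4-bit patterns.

[col 0] 0001*, 0010*, 0011*, 0100*, 0101*, 1010*, 1011*, 1100*, 1101*, 1111*
[col 1] -010*, -011*, -100*, -101*, 0-01, 00-1, 001-*, 010-*, 1-11, 101-*, 11-1, 110-*
[col 2] -01-, -10-
Prime implicants: -01-, -10-, 0-01, 00-1, 1-11, 11-1

NONE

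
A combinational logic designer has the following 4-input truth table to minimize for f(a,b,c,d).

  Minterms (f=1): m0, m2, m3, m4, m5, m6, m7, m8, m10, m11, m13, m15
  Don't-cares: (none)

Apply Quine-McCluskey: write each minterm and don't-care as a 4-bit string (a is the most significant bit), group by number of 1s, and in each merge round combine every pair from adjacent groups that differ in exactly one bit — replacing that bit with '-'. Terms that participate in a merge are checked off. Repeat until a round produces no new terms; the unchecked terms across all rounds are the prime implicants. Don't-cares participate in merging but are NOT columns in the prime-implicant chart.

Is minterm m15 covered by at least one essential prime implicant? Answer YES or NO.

YES

[col 0] 0000*, 0010*, 0011*, 0100*, 0101*, 0110*, 0111*, 1000*, 1010*, 1011*, 1101*, 1111*
[col 1] -000*, -010*, -011*, -101*, -111*, 0-00*, 0-10*, 0-11*, 00-0*, 001-*, 01-0*, 01-1*, 010-*, 011-*, 1-11*, 10-0*, 101-*, 11-1*
[col 2] --11, -0-0, -01-, -1-1, 0--0, 0-1-, 01--
Prime implicants: --11, -0-0, -01-, -1-1, 0--0, 0-1-, 01--
PI chart (minterm → PIs covering it):
  0 | -0-0,0--0
  2 | -0-0,-01-,0--0,0-1-
  3 | --11,-01-,0-1-
  4 | 0--0,01--
  5 | -1-1,01--
  6 | 0--0,0-1-,01--
  7 | --11,-1-1,0-1-,01--
  8 | -0-0  (sole → essential)
  10 | -0-0,-01-
  11 | --11,-01-
  13 | -1-1  (sole → essential)
  15 | --11,-1-1
Essential prime implicants: -0-0, -1-1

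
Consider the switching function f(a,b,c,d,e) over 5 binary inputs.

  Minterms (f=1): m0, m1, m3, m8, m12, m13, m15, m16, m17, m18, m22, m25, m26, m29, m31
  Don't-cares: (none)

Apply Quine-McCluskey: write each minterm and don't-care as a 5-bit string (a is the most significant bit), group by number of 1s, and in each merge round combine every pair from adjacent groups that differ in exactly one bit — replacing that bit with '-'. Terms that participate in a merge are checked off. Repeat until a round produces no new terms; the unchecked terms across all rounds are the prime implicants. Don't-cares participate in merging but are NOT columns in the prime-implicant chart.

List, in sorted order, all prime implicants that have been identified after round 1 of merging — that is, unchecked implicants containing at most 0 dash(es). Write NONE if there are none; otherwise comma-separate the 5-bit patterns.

NONE

Round 0: 00000✓ 00001✓ 00011✓ 01000✓ 01100✓ 01101✓ 01111✓ 10000✓ 10001✓ 10010✓ 10110✓ 11001✓ 11010✓ 11101✓ 11111✓
Round 1: -0000✓ -0001✓ -1101✓ -1111✓ 0-000 000-1 0000-✓ 01-00 011-1✓ 0110- 1-001 1-010 10-10 100-0 1000-✓ 11-01 111-1✓
Round 2: -000- -11-1
PIs = {-000-, -11-1, 0-000, 000-1, 01-00, 0110-, 1-001, 1-010, 10-10, 100-0, 11-01}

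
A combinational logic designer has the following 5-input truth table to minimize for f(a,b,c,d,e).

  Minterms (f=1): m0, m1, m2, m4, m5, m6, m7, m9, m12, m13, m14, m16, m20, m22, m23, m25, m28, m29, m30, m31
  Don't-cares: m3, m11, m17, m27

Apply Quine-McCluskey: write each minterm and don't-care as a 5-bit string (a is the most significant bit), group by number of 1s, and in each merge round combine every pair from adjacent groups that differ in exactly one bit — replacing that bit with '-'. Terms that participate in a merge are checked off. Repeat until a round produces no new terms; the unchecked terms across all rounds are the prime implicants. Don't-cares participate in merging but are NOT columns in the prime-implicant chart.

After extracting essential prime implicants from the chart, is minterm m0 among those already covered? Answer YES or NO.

YES

Round 0: 00000✓ 00001✓ 00010✓ 00011✓ 00100✓ 00101✓ 00110✓ 00111✓ 01001✓ 01011✓ 01100✓ 01101✓ 01110✓ 10000✓ 10001✓ 10100✓ 10110✓ 10111✓ 11001✓ 11011✓ 11100✓ 11101✓ 11110✓ 11111✓
Round 1: -0000✓ -0001✓ -0100✓ -0110✓ -0111✓ -1001✓ -1011✓ -1100✓ -1101✓ -1110✓ 0-001✓ 0-011✓ 0-100✓ 0-101✓ 0-110✓ 00-00✓ 00-01✓ 00-10✓ 00-11✓ 000-0✓ 000-1✓ 0000-✓ 0001-✓ 001-0✓ 001-1✓ 0010-✓ 0011-✓ 01-01✓ 010-1✓ 011-0✓ 0110-✓ 1-001✓ 1-100✓ 1-110✓ 1-111✓ 10-00✓ 1000-✓ 101-0✓ 1011-✓ 11-01✓ 11-11✓ 110-1✓ 111-0✓ 111-1✓ 1110-✓ 1111-✓
Round 2: --001 --100✓ --110✓ -0-00 -000- -01-0✓ -011- -1-01 -10-1 -11-0✓ -110- 0--01 0-0-1 0-1-0✓ 0-10- 00--0✓ 00--1✓ 00-0-✓ 00-1-✓ 000--✓ 001--✓ 1-1-0✓ 1-11- 11--1 111--
Round 3: --1-0 00---
PIs = {--001, --1-0, -0-00, -000-, -011-, -1-01, -10-1, -110-, 0--01, 0-0-1, 0-10-, 00---, 1-11-, 11--1, 111--}
Coverage chart:
  m0: -0-00,-000-,00---
  m1: --001,-000-,0--01,0-0-1,00---
  m2: 00--- ←essential
  m4: --1-0,-0-00,0-10-,00---
  m5: 0--01,0-10-,00---
  m6: --1-0,-011-,00---
  m7: -011-,00---
  m9: --001,-1-01,-10-1,0--01,0-0-1
  m12: --1-0,-110-,0-10-
  m13: -1-01,-110-,0--01,0-10-
  m14: --1-0 ←essential
  m16: -0-00,-000-
  m20: --1-0,-0-00
  m22: --1-0,-011-,1-11-
  m23: -011-,1-11-
  m25: --001,-1-01,-10-1,11--1
  m28: --1-0,-110-,111--
  m29: -1-01,-110-,11--1,111--
  m30: --1-0,1-11-,111--
  m31: 1-11-,11--1,111--
Essential: --1-0, 00---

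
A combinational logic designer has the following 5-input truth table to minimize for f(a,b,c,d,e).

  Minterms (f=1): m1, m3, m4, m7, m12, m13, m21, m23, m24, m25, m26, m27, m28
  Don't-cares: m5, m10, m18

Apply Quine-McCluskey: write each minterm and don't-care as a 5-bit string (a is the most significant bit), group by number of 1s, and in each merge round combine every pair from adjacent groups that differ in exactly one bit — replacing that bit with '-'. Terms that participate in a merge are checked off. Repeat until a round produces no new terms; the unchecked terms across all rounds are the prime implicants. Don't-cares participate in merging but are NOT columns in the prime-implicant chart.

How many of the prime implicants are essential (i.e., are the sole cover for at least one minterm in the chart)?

Round 0: 00001✓ 00011✓ 00100✓ 00101✓ 00111✓ 01010✓ 01100✓ 01101✓ 10010✓ 10101✓ 10111✓ 11000✓ 11001✓ 11010✓ 11011✓ 11100✓
Round 1: -0101✓ -0111✓ -1010 -1100 0-100✓ 0-101✓ 00-01✓ 00-11✓ 000-1✓ 001-1✓ 0010-✓ 0110-✓ 1-010 101-1✓ 11-00 110-0✓ 110-1✓ 1100-✓ 1101-✓
Round 2: -01-1 0-10- 00--1 110--
PIs = {-01-1, -1010, -1100, 0-10-, 00--1, 1-010, 11-00, 110--}
Coverage chart:
  m1: 00--1 ←essential
  m3: 00--1 ←essential
  m4: 0-10- ←essential
  m7: -01-1,00--1
  m12: -1100,0-10-
  m13: 0-10- ←essential
  m21: -01-1 ←essential
  m23: -01-1 ←essential
  m24: 11-00,110--
  m25: 110-- ←essential
  m26: -1010,1-010,110--
  m27: 110-- ←essential
  m28: -1100,11-00
Essential: -01-1, 0-10-, 00--1, 110--

4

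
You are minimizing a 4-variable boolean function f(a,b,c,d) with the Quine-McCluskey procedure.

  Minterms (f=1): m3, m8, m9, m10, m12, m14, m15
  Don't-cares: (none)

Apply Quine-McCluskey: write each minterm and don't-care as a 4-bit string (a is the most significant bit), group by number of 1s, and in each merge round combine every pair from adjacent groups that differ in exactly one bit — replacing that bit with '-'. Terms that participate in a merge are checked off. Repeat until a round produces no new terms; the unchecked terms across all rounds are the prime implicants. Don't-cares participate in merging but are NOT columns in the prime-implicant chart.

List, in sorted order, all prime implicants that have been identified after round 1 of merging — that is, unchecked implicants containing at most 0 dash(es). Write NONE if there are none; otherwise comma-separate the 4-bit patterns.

[col 0] 0011, 1000*, 1001*, 1010*, 1100*, 1110*, 1111*
[col 1] 1-00*, 1-10*, 10-0*, 100-, 11-0*, 111-
[col 2] 1--0
Prime implicants: 0011, 1--0, 100-, 111-

0011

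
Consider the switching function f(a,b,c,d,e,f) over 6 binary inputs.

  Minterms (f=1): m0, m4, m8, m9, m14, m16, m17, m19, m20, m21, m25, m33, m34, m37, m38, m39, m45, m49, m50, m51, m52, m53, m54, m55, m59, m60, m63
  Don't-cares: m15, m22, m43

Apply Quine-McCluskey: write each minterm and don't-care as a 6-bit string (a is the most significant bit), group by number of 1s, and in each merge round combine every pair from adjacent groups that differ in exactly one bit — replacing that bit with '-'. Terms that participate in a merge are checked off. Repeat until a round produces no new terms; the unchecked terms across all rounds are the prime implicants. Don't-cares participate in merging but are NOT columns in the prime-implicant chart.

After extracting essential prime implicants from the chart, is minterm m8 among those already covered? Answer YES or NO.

size-2^0 implicants → 000000(✓)  000100(✓)  001000(✓)  001001(✓)  001110(✓)  001111(✓)  010000(✓)  010001(✓)  010011(✓)  010100(✓)  010101(✓)  010110(✓)  011001(✓)  100001(✓)  100010(✓)  100101(✓)  100110(✓)  100111(✓)  101011(✓)  101101(✓)  110001(✓)  110010(✓)  110011(✓)  110100(✓)  110101(✓)  110110(✓)  110111(✓)  111011(✓)  111100(✓)  111111(✓)
size-2^1 implicants → -10001(✓)  -10011(✓)  -10100(✓)  -10101(✓)  -10110(✓)  0-0000(✓)  0-0100(✓)  0-1001  00-000  000-00(✓)  00100-  00111-  01-001  010-00(✓)  010-01(✓)  0100-1(✓)  01000-(✓)  0101-0(✓)  01010-(✓)  1-0001(✓)  1-0010(✓)  1-0101(✓)  1-0110(✓)  1-0111(✓)  1-1011  10-101  100-01(✓)  100-10(✓)  1001-1(✓)  10011-(✓)  11-011(✓)  11-100  11-111(✓)  110-01(✓)  110-10(✓)  110-11(✓)  1100-1(✓)  11001-(✓)  1101-0(✓)  1101-1(✓)  11010-(✓)  11011-(✓)  111-11(✓)
size-2^2 implicants → -10-01  -100-1  -101-0  -1010-  0-0-00  010-0-  1-0-01  1-0-10  1-01-1  1-011-  11--11  110--1  110-1-  1101--
Unchecked terms (primes): -10-01, -100-1, -101-0, -1010-, 0-0-00, 0-1001, 00-000, 00100-, 00111-, 01-001, 010-0-, 1-0-01, 1-0-10, 1-01-1, 1-011-, 1-1011, 10-101, 11--11, 11-100, 110--1, 110-1-, 1101--
Minterm coverage:
  m0 ⊆ 0-0-00,00-000
  m4 ⊆ 0-0-00 [E]
  m8 ⊆ 00-000,00100-
  m9 ⊆ 0-1001,00100-
  m14 ⊆ 00111- [E]
  m16 ⊆ 0-0-00,010-0-
  m17 ⊆ -10-01,-100-1,01-001,010-0-
  m19 ⊆ -100-1 [E]
  m20 ⊆ -101-0,-1010-,0-0-00,010-0-
  m21 ⊆ -10-01,-1010-,010-0-
  m25 ⊆ 0-1001,01-001
  m33 ⊆ 1-0-01 [E]
  m34 ⊆ 1-0-10 [E]
  m37 ⊆ 1-0-01,1-01-1,10-101
  m38 ⊆ 1-0-10,1-011-
  m39 ⊆ 1-01-1,1-011-
  m45 ⊆ 10-101 [E]
  m49 ⊆ -10-01,-100-1,1-0-01,110--1
  m50 ⊆ 1-0-10,110-1-
  m51 ⊆ -100-1,11--11,110--1,110-1-
  m52 ⊆ -101-0,-1010-,11-100,1101--
  m53 ⊆ -10-01,-1010-,1-0-01,1-01-1,110--1,1101--
  m54 ⊆ -101-0,1-0-10,1-011-,110-1-,1101--
  m55 ⊆ 1-01-1,1-011-,11--11,110--1,110-1-,1101--
  m59 ⊆ 1-1011,11--11
  m60 ⊆ 11-100 [E]
  m63 ⊆ 11--11 [E]
E = {-100-1, 0-0-00, 00111-, 1-0-01, 1-0-10, 10-101, 11--11, 11-100}

NO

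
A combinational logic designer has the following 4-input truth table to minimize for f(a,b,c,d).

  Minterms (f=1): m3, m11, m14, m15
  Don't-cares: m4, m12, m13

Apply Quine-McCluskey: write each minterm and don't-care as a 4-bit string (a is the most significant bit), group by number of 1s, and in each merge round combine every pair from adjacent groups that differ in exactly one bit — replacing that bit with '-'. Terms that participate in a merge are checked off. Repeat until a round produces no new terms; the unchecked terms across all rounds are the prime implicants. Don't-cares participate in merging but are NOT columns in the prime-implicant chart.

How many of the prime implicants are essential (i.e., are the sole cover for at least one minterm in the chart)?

2

size-2^0 implicants → 0011(✓)  0100(✓)  1011(✓)  1100(✓)  1101(✓)  1110(✓)  1111(✓)
size-2^1 implicants → -011  -100  1-11  11-0(✓)  11-1(✓)  110-(✓)  111-(✓)
size-2^2 implicants → 11--
Unchecked terms (primes): -011, -100, 1-11, 11--
Minterm coverage:
  m3 ⊆ -011 [E]
  m11 ⊆ -011,1-11
  m14 ⊆ 11-- [E]
  m15 ⊆ 1-11,11--
E = {-011, 11--}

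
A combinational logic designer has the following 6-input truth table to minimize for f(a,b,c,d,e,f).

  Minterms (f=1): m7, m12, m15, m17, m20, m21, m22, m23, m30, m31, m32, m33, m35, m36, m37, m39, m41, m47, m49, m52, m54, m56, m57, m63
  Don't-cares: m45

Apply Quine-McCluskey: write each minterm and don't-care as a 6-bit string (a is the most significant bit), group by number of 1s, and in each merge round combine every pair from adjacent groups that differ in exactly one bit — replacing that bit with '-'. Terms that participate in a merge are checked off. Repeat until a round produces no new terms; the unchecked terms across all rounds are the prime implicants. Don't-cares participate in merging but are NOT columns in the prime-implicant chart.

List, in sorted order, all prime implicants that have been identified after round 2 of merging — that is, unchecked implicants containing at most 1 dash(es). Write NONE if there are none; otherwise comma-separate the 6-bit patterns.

-10001, 001100, 010-01, 1-0100, 11100-

[col 0] 000111*, 001100, 001111*, 010001*, 010100*, 010101*, 010110*, 010111*, 011110*, 011111*, 100000*, 100001*, 100011*, 100100*, 100101*, 100111*, 101001*, 101101*, 101111*, 110001*, 110100*, 110110*, 111000*, 111001*, 111111*
[col 1] -00111*, -01111*, -10001, -10100*, -10110*, -11111*, 0-0111*, 0-1111*, 00-111*, 01-110*, 01-111*, 010-01, 0101-0*, 0101-1*, 01010-*, 01011-*, 01111-*, 1-0001*, 1-0100, 1-1001*, 1-1111*, 10-001*, 10-101*, 10-111*, 100-00*, 100-01*, 100-11*, 1000-1*, 10000-*, 1001-1*, 10010-*, 101-01*, 1011-1*, 11-001*, 1101-0*, 11100-
[col 2] --1111, -0-111, -101-0, 0--111, 01-11-, 0101--, 1--001, 10--01, 10-1-1, 100--1, 100-0-
Prime implicants: --1111, -0-111, -10001, -101-0, 0--111, 001100, 01-11-, 010-01, 0101--, 1--001, 1-0100, 10--01, 10-1-1, 100--1, 100-0-, 11100-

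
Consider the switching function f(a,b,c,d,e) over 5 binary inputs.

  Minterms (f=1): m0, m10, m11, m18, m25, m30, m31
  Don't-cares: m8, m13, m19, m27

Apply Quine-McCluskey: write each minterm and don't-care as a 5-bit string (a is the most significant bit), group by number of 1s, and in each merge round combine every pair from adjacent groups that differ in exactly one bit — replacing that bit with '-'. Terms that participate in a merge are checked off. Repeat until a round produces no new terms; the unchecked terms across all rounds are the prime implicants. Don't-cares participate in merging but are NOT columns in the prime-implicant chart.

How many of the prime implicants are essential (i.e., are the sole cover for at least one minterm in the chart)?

size-2^0 implicants → 00000(✓)  01000(✓)  01010(✓)  01011(✓)  01101  10010(✓)  10011(✓)  11001(✓)  11011(✓)  11110(✓)  11111(✓)
size-2^1 implicants → -1011  0-000  010-0  0101-  1-011  1001-  11-11  110-1  1111-
Unchecked terms (primes): -1011, 0-000, 010-0, 0101-, 01101, 1-011, 1001-, 11-11, 110-1, 1111-
Minterm coverage:
  m0 ⊆ 0-000 [E]
  m10 ⊆ 010-0,0101-
  m11 ⊆ -1011,0101-
  m18 ⊆ 1001- [E]
  m25 ⊆ 110-1 [E]
  m30 ⊆ 1111- [E]
  m31 ⊆ 11-11,1111-
E = {0-000, 1001-, 110-1, 1111-}

4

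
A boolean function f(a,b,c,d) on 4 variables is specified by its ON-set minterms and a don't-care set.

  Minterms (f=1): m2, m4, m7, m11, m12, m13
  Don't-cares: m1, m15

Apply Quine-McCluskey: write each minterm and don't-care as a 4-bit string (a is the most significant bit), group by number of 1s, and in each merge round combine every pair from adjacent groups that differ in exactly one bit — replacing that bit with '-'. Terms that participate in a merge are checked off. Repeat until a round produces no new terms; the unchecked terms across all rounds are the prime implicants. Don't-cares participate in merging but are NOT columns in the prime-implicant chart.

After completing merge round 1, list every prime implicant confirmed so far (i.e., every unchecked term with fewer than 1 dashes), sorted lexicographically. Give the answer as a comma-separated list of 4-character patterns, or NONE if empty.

[col 0] 0001, 0010, 0100*, 0111*, 1011*, 1100*, 1101*, 1111*
[col 1] -100, -111, 1-11, 11-1, 110-
Prime implicants: -100, -111, 0001, 0010, 1-11, 11-1, 110-

0001, 0010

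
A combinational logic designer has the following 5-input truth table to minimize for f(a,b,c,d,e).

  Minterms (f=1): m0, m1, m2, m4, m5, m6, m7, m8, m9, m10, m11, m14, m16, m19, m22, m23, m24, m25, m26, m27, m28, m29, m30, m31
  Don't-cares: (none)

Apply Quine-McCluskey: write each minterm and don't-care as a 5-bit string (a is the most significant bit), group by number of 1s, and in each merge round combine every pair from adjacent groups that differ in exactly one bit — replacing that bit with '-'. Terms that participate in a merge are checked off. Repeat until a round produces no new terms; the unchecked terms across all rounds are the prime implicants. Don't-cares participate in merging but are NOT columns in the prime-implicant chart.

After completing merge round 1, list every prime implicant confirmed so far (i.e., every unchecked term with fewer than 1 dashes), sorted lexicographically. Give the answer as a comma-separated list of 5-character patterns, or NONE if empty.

[col 0] 00000*, 00001*, 00010*, 00100*, 00101*, 00110*, 00111*, 01000*, 01001*, 01010*, 01011*, 01110*, 10000*, 10011*, 10110*, 10111*, 11000*, 11001*, 11010*, 11011*, 11100*, 11101*, 11110*, 11111*
[col 1] -0000*, -0110*, -0111*, -1000*, -1001*, -1010*, -1011*, -1110*, 0-000*, 0-001*, 0-010*, 0-110*, 00-00*, 00-01*, 00-10*, 000-0*, 0000-*, 001-0*, 001-1*, 0010-*, 0011-*, 01-10*, 010-0*, 010-1*, 0100-*, 0101-*, 1-000*, 1-011*, 1-110*, 1-111*, 10-11*, 1011-*, 11-00*, 11-01*, 11-10*, 11-11*, 110-0*, 110-1*, 1100-*, 1101-*, 111-0*, 111-1*, 1110-*, 1111-*
[col 2] --000, --110, -011-, -1-10, -10-0*, -10-1*, -100-*, -101-*, 0--10, 0-0-0, 0-00-, 00--0, 00-0-, 001--, 010--*, 1--11, 1-11-, 11--0*, 11--1*, 11-0-*, 11-1-*, 110--*, 111--*
[col 3] -10--, 11---
Prime implicants: --000, --110, -011-, -1-10, -10--, 0--10, 0-0-0, 0-00-, 00--0, 00-0-, 001--, 1--11, 1-11-, 11---

NONE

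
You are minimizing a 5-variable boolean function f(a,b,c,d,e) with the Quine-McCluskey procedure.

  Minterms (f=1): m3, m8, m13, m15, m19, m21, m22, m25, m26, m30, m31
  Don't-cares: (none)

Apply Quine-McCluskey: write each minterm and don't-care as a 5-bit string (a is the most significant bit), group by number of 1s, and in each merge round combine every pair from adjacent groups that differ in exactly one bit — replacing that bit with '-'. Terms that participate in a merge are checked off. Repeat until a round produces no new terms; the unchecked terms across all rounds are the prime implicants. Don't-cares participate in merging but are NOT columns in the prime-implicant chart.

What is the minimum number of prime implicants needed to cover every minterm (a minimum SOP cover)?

Round 0: 00011✓ 01000 01101✓ 01111✓ 10011✓ 10101 10110✓ 11001 11010✓ 11110✓ 11111✓
Round 1: -0011 -1111 011-1 1-110 11-10 1111-
PIs = {-0011, -1111, 01000, 011-1, 1-110, 10101, 11-10, 11001, 1111-}
Coverage chart:
  m3: -0011 ←essential
  m8: 01000 ←essential
  m13: 011-1 ←essential
  m15: -1111,011-1
  m19: -0011 ←essential
  m21: 10101 ←essential
  m22: 1-110 ←essential
  m25: 11001 ←essential
  m26: 11-10 ←essential
  m30: 1-110,11-10,1111-
  m31: -1111,1111-
Essential: -0011, 01000, 011-1, 1-110, 10101, 11-10, 11001
Petrick residual → -1111
Min cover (8 terms): b'c'de + bcde + a'bc'd'e' + a'bce + acde' + ab'cd'e + abde' + abc'd'e

8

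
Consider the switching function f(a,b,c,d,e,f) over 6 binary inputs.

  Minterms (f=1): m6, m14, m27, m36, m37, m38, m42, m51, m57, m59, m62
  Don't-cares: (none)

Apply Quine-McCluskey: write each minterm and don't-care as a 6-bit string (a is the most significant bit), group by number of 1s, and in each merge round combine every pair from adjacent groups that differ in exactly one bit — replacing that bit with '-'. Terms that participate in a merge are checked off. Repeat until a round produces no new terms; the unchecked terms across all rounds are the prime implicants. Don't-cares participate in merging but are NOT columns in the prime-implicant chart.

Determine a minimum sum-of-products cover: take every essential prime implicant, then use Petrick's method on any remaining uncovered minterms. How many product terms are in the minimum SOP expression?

Round 0: 000110✓ 001110✓ 011011✓ 100100✓ 100101✓ 100110✓ 101010 110011✓ 111001✓ 111011✓ 111110
Round 1: -00110 -11011 00-110 1001-0 10010- 11-011 1110-1
PIs = {-00110, -11011, 00-110, 1001-0, 10010-, 101010, 11-011, 1110-1, 111110}
Coverage chart:
  m6: -00110,00-110
  m14: 00-110 ←essential
  m27: -11011 ←essential
  m36: 1001-0,10010-
  m37: 10010- ←essential
  m38: -00110,1001-0
  m42: 101010 ←essential
  m51: 11-011 ←essential
  m57: 1110-1 ←essential
  m59: -11011,11-011,1110-1
  m62: 111110 ←essential
Essential: -11011, 00-110, 10010-, 101010, 11-011, 1110-1, 111110
Petrick residual → -00110
Min cover (8 terms): b'c'def' + bcd'ef + a'b'def' + ab'c'de' + ab'cd'ef' + abd'ef + abcd'f + abcdef'

8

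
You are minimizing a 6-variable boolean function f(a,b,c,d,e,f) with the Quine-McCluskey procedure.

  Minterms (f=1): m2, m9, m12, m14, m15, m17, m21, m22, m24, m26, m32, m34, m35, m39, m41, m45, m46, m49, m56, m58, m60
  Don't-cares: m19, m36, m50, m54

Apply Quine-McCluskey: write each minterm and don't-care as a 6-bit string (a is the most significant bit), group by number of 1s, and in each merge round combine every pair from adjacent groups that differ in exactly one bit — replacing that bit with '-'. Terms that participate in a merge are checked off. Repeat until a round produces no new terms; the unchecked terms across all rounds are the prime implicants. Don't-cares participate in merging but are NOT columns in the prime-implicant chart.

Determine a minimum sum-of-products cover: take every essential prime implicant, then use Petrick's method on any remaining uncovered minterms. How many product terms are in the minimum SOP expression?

size-2^0 implicants → 000010(✓)  001001(✓)  001100(✓)  001110(✓)  001111(✓)  010001(✓)  010011(✓)  010101(✓)  010110(✓)  011000(✓)  011010(✓)  100000(✓)  100010(✓)  100011(✓)  100100(✓)  100111(✓)  101001(✓)  101101(✓)  101110(✓)  110001(✓)  110010(✓)  110110(✓)  111000(✓)  111010(✓)  111100(✓)
size-2^1 implicants → -00010  -01001  -01110  -10001  -10110  -11000(✓)  -11010(✓)  0011-0  00111-  010-01  0100-1  0110-0(✓)  1-0010  100-00  100-11  1000-0  10001-  101-01  11-010  110-10  111-00  1110-0(✓)
size-2^2 implicants → -110-0
Unchecked terms (primes): -00010, -01001, -01110, -10001, -10110, -110-0, 0011-0, 00111-, 010-01, 0100-1, 1-0010, 100-00, 100-11, 1000-0, 10001-, 101-01, 11-010, 110-10, 111-00
Minterm coverage:
  m2 ⊆ -00010 [E]
  m9 ⊆ -01001 [E]
  m12 ⊆ 0011-0 [E]
  m14 ⊆ -01110,0011-0,00111-
  m15 ⊆ 00111- [E]
  m17 ⊆ -10001,010-01,0100-1
  m21 ⊆ 010-01 [E]
  m22 ⊆ -10110 [E]
  m24 ⊆ -110-0 [E]
  m26 ⊆ -110-0 [E]
  m32 ⊆ 100-00,1000-0
  m34 ⊆ -00010,1-0010,1000-0,10001-
  m35 ⊆ 100-11,10001-
  m39 ⊆ 100-11 [E]
  m41 ⊆ -01001,101-01
  m45 ⊆ 101-01 [E]
  m46 ⊆ -01110 [E]
  m49 ⊆ -10001 [E]
  m56 ⊆ -110-0,111-00
  m58 ⊆ -110-0,11-010
  m60 ⊆ 111-00 [E]
E = {-00010, -01001, -01110, -10001, -10110, -110-0, 0011-0, 00111-, 010-01, 100-11, 101-01, 111-00}
Petrick residual → 100-00
Cover = b'c'd'ef' + b'cd'e'f + b'cdef' + bc'd'e'f + bc'def' + bcd'f' + a'b'cdf' + a'b'cde + a'bc'e'f + ab'c'e'f' + ab'c'ef + ab'ce'f + abce'f'  |cover|=13

13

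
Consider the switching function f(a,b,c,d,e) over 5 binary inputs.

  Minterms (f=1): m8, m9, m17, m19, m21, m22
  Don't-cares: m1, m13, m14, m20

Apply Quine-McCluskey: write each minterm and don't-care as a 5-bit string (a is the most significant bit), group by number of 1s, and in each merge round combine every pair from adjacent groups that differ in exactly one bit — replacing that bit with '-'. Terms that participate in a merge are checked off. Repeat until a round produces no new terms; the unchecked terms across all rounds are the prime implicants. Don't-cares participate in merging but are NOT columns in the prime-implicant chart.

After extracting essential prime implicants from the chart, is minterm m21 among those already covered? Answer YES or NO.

NO

[col 0] 00001*, 01000*, 01001*, 01101*, 01110, 10001*, 10011*, 10100*, 10101*, 10110*
[col 1] -0001, 0-001, 01-01, 0100-, 10-01, 100-1, 101-0, 1010-
Prime implicants: -0001, 0-001, 01-01, 0100-, 01110, 10-01, 100-1, 101-0, 1010-
PI chart (minterm → PIs covering it):
  8 | 0100-  (sole → essential)
  9 | 0-001,01-01,0100-
  17 | -0001,10-01,100-1
  19 | 100-1  (sole → essential)
  21 | 10-01,1010-
  22 | 101-0  (sole → essential)
Essential prime implicants: 0100-, 100-1, 101-0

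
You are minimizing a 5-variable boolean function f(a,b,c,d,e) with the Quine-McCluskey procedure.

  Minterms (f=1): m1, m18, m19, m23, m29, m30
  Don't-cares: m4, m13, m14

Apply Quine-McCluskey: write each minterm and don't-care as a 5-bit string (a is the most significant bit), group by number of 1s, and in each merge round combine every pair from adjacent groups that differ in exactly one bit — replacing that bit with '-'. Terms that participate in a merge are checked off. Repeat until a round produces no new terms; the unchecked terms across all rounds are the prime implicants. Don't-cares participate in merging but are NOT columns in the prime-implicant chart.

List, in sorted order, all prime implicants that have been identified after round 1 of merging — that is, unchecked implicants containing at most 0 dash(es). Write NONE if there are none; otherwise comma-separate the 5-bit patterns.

size-2^0 implicants → 00001  00100  01101(✓)  01110(✓)  10010(✓)  10011(✓)  10111(✓)  11101(✓)  11110(✓)
size-2^1 implicants → -1101  -1110  10-11  1001-
Unchecked terms (primes): -1101, -1110, 00001, 00100, 10-11, 1001-

00001, 00100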